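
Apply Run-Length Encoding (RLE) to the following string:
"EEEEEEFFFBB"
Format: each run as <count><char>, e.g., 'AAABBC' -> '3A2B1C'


Scanning runs left to right:
  i=0: run of 'E' x 6 -> '6E'
  i=6: run of 'F' x 3 -> '3F'
  i=9: run of 'B' x 2 -> '2B'

RLE = 6E3F2B


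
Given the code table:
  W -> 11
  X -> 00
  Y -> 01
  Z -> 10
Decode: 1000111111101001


Decoding:
10 -> Z
00 -> X
11 -> W
11 -> W
11 -> W
10 -> Z
10 -> Z
01 -> Y


Result: ZXWWWZZY


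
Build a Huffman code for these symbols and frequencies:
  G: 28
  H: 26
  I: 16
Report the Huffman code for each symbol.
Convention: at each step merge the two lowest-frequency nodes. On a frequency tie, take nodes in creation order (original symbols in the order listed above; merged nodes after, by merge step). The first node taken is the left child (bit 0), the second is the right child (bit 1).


Huffman tree construction:
Step 1: Merge I(16) + H(26) = 42
Step 2: Merge G(28) + (I+H)(42) = 70
Read each symbol's code off the tree from the root (left child = 0, right child = 1).

Codes:
  G: 0 (length 1)
  H: 11 (length 2)
  I: 10 (length 2)
Average code length: 112/70 = 1.6000 bits/symbol


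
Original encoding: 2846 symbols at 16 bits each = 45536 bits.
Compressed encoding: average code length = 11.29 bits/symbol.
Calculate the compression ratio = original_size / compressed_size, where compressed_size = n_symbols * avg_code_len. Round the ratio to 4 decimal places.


original_size = n_symbols * orig_bits = 2846 * 16 = 45536 bits
compressed_size = n_symbols * avg_code_len = 2846 * 11.29 = 32131.34 bits
ratio = original_size / compressed_size = 45536 / 32131.34 = 1.4172

Compression ratio = 1.4172


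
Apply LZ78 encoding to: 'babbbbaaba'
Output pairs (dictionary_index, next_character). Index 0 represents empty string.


LZ78 encoding steps:
Dictionary: {0: ''}
Step 1: w='' (idx 0), next='b' -> output (0, 'b'), add 'b' as idx 1
Step 2: w='' (idx 0), next='a' -> output (0, 'a'), add 'a' as idx 2
Step 3: w='b' (idx 1), next='b' -> output (1, 'b'), add 'bb' as idx 3
Step 4: w='bb' (idx 3), next='a' -> output (3, 'a'), add 'bba' as idx 4
Step 5: w='a' (idx 2), next='b' -> output (2, 'b'), add 'ab' as idx 5
Step 6: w='a' (idx 2), end of input -> output (2, '')


Encoded: [(0, 'b'), (0, 'a'), (1, 'b'), (3, 'a'), (2, 'b'), (2, '')]


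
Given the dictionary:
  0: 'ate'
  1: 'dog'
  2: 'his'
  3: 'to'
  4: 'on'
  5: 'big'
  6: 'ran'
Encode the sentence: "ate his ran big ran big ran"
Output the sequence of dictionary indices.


Look up each word in the dictionary:
  'ate' -> 0
  'his' -> 2
  'ran' -> 6
  'big' -> 5
  'ran' -> 6
  'big' -> 5
  'ran' -> 6

Encoded: [0, 2, 6, 5, 6, 5, 6]


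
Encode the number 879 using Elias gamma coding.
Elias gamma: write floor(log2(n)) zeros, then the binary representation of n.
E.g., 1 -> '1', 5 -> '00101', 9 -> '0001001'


num_bits = floor(log2(879)) + 1 = 10
leading_zeros = num_bits - 1 = 9
binary(879) = 1101101111

Elias gamma(879) = '000000000' + '1101101111' = 0000000001101101111 (19 bits)


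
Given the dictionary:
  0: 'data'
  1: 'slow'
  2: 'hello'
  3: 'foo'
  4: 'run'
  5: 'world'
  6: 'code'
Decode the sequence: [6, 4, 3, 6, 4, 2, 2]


Look up each index in the dictionary:
  6 -> 'code'
  4 -> 'run'
  3 -> 'foo'
  6 -> 'code'
  4 -> 'run'
  2 -> 'hello'
  2 -> 'hello'

Decoded: "code run foo code run hello hello"


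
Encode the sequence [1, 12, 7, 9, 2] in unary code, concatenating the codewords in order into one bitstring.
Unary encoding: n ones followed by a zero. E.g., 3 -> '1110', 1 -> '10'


Encode each number as n ones followed by a terminating 0:
  1 -> 10 (2 bits)
  12 -> 1111111111110 (13 bits)
  7 -> 11111110 (8 bits)
  9 -> 1111111110 (10 bits)
  2 -> 110 (3 bits)
Total length = 2 + 13 + 8 + 10 + 3 = 36 bits.

Unary([1, 12, 7, 9, 2]) = 101111111111110111111101111111110110 (36 bits)


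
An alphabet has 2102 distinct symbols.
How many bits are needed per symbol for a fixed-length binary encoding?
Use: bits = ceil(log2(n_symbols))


log2(2102) = 11.0375
Bracket: 2^11 = 2048 < 2102 <= 2^12 = 4096
So ceil(log2(2102)) = 12

bits = ceil(log2(2102)) = ceil(11.0375) = 12 bits


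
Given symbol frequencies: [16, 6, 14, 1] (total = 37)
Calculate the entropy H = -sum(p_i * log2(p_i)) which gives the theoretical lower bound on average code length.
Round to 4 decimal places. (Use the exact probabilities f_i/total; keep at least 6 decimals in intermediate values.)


Per-symbol terms -p_i * log2(p_i) with p_i = f_i/37:
  p = 16/37 = 0.432432: log2(p) = -1.209453, -p*log2(p) = 0.523007
  p = 6/37 = 0.162162: log2(p) = -2.624491, -p*log2(p) = 0.425593
  p = 14/37 = 0.378378: log2(p) = -1.402098, -p*log2(p) = 0.530524
  p = 1/37 = 0.027027: log2(p) = -5.209453, -p*log2(p) = 0.140796
H = 0.523007 + 0.425593 + 0.530524 + 0.140796 = 1.619920

H = 1.6199 bits/symbol


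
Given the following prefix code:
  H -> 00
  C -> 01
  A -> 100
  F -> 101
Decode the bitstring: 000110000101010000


Decoding step by step:
Bits 00 -> H
Bits 01 -> C
Bits 100 -> A
Bits 00 -> H
Bits 101 -> F
Bits 01 -> C
Bits 00 -> H
Bits 00 -> H


Decoded message: HCAHFCHH


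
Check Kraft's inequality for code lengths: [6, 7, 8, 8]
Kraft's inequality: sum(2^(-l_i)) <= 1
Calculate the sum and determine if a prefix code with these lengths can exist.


Sum = 2^(-6) + 2^(-7) + 2^(-8) + 2^(-8)
    = 0.015625 + 0.0078125 + 0.00390625 + 0.00390625
    = 8/256 = 0.03125
Since 0.03125 <= 1, Kraft's inequality IS satisfied.
A prefix code with these lengths CAN exist.

Kraft sum = 0.03125. Satisfied.


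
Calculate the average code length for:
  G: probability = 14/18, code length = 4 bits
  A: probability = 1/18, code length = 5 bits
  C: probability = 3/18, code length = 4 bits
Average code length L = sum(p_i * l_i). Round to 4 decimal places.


Weighted contributions p_i * l_i:
  G: (14/18) * 4 = 56/18
  A: (1/18) * 5 = 5/18
  C: (3/18) * 4 = 12/18
Sum = (56 + 5 + 12)/18 = 73/18

L = 73/18 = 4.0556 bits/symbol


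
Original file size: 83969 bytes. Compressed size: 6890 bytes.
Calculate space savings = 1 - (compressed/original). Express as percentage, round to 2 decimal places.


ratio = compressed/original = 6890/83969 = 0.082054
savings = 1 - ratio = 1 - 0.082054 = 0.917946
as a percentage: 0.917946 * 100 = 91.79%

Space savings = 1 - 6890/83969 = 91.79%


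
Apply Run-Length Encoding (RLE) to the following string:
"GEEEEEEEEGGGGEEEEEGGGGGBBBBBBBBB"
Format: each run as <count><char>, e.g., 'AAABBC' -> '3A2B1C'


Scanning runs left to right:
  i=0: run of 'G' x 1 -> '1G'
  i=1: run of 'E' x 8 -> '8E'
  i=9: run of 'G' x 4 -> '4G'
  i=13: run of 'E' x 5 -> '5E'
  i=18: run of 'G' x 5 -> '5G'
  i=23: run of 'B' x 9 -> '9B'

RLE = 1G8E4G5E5G9B


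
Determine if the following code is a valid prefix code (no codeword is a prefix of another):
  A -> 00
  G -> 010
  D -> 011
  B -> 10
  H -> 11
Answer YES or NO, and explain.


Checking each pair (does one codeword prefix another?):
  A='00' vs G='010': no prefix
  A='00' vs D='011': no prefix
  A='00' vs B='10': no prefix
  A='00' vs H='11': no prefix
  G='010' vs A='00': no prefix
  G='010' vs D='011': no prefix
  G='010' vs B='10': no prefix
  G='010' vs H='11': no prefix
  D='011' vs A='00': no prefix
  D='011' vs G='010': no prefix
  D='011' vs B='10': no prefix
  D='011' vs H='11': no prefix
  B='10' vs A='00': no prefix
  B='10' vs G='010': no prefix
  B='10' vs D='011': no prefix
  B='10' vs H='11': no prefix
  H='11' vs A='00': no prefix
  H='11' vs G='010': no prefix
  H='11' vs D='011': no prefix
  H='11' vs B='10': no prefix
No violation found over all pairs.

YES -- this is a valid prefix code. No codeword is a prefix of any other codeword.


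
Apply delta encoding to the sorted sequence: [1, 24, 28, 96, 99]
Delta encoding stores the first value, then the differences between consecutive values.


First value: 1
Deltas:
  24 - 1 = 23
  28 - 24 = 4
  96 - 28 = 68
  99 - 96 = 3


Delta encoded: [1, 23, 4, 68, 3]


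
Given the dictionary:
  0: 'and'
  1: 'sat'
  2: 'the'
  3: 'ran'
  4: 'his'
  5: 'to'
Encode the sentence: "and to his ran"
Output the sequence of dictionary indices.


Look up each word in the dictionary:
  'and' -> 0
  'to' -> 5
  'his' -> 4
  'ran' -> 3

Encoded: [0, 5, 4, 3]


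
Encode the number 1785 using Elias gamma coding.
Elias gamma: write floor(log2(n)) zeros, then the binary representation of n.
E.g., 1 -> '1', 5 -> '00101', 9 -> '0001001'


num_bits = floor(log2(1785)) + 1 = 11
leading_zeros = num_bits - 1 = 10
binary(1785) = 11011111001

Elias gamma(1785) = '0000000000' + '11011111001' = 000000000011011111001 (21 bits)


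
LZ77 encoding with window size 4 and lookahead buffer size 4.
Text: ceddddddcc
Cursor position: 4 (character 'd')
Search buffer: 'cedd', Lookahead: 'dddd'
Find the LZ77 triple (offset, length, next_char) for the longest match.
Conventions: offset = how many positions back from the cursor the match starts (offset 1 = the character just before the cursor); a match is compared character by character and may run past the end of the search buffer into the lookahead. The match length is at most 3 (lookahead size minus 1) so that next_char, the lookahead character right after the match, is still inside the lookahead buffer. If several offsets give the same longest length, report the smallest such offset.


Try each offset into the search buffer:
  offset=1 (pos 3, char 'd'): match length 3
  offset=2 (pos 2, char 'd'): match length 3
  offset=3 (pos 1, char 'e'): match length 0
  offset=4 (pos 0, char 'c'): match length 0
Longest match has length 3, found at offsets 1, 2; take the smallest, offset 1.
next_char = character at position 4 + 3 = 7 -> 'd'

Best match: offset=1, length=3 (matching 'ddd' starting at position 3)
LZ77 triple: (1, 3, 'd')


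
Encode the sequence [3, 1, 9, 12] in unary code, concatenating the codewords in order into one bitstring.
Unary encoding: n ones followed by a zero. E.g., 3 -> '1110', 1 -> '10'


Encode each number as n ones followed by a terminating 0:
  3 -> 1110 (4 bits)
  1 -> 10 (2 bits)
  9 -> 1111111110 (10 bits)
  12 -> 1111111111110 (13 bits)
Total length = 4 + 2 + 10 + 13 = 29 bits.

Unary([3, 1, 9, 12]) = 11101011111111101111111111110 (29 bits)


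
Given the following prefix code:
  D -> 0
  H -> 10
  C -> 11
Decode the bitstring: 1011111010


Decoding step by step:
Bits 10 -> H
Bits 11 -> C
Bits 11 -> C
Bits 10 -> H
Bits 10 -> H


Decoded message: HCCHH


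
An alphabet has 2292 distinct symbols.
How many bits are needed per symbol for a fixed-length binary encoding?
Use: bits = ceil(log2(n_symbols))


log2(2292) = 11.1624
Bracket: 2^11 = 2048 < 2292 <= 2^12 = 4096
So ceil(log2(2292)) = 12

bits = ceil(log2(2292)) = ceil(11.1624) = 12 bits


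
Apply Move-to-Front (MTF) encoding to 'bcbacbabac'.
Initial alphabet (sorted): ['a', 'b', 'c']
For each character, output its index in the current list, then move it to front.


MTF encoding:
'b': index 1 in ['a', 'b', 'c'] -> ['b', 'a', 'c']
'c': index 2 in ['b', 'a', 'c'] -> ['c', 'b', 'a']
'b': index 1 in ['c', 'b', 'a'] -> ['b', 'c', 'a']
'a': index 2 in ['b', 'c', 'a'] -> ['a', 'b', 'c']
'c': index 2 in ['a', 'b', 'c'] -> ['c', 'a', 'b']
'b': index 2 in ['c', 'a', 'b'] -> ['b', 'c', 'a']
'a': index 2 in ['b', 'c', 'a'] -> ['a', 'b', 'c']
'b': index 1 in ['a', 'b', 'c'] -> ['b', 'a', 'c']
'a': index 1 in ['b', 'a', 'c'] -> ['a', 'b', 'c']
'c': index 2 in ['a', 'b', 'c'] -> ['c', 'a', 'b']


Output: [1, 2, 1, 2, 2, 2, 2, 1, 1, 2]


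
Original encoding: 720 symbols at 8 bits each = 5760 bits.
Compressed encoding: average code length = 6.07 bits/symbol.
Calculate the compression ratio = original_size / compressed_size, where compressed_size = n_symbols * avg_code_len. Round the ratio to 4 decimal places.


original_size = n_symbols * orig_bits = 720 * 8 = 5760 bits
compressed_size = n_symbols * avg_code_len = 720 * 6.07 = 4370.4 bits
ratio = original_size / compressed_size = 5760 / 4370.4 = 1.318

Compression ratio = 1.318


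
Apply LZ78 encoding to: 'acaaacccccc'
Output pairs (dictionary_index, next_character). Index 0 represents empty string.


LZ78 encoding steps:
Dictionary: {0: ''}
Step 1: w='' (idx 0), next='a' -> output (0, 'a'), add 'a' as idx 1
Step 2: w='' (idx 0), next='c' -> output (0, 'c'), add 'c' as idx 2
Step 3: w='a' (idx 1), next='a' -> output (1, 'a'), add 'aa' as idx 3
Step 4: w='a' (idx 1), next='c' -> output (1, 'c'), add 'ac' as idx 4
Step 5: w='c' (idx 2), next='c' -> output (2, 'c'), add 'cc' as idx 5
Step 6: w='cc' (idx 5), next='c' -> output (5, 'c'), add 'ccc' as idx 6


Encoded: [(0, 'a'), (0, 'c'), (1, 'a'), (1, 'c'), (2, 'c'), (5, 'c')]


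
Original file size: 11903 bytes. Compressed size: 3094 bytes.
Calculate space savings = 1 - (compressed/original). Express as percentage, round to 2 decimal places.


ratio = compressed/original = 3094/11903 = 0.259934
savings = 1 - ratio = 1 - 0.259934 = 0.740066
as a percentage: 0.740066 * 100 = 74.01%

Space savings = 1 - 3094/11903 = 74.01%


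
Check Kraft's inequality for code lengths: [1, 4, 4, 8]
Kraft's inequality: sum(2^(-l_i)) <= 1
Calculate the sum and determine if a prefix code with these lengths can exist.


Sum = 2^(-1) + 2^(-4) + 2^(-4) + 2^(-8)
    = 0.5 + 0.0625 + 0.0625 + 0.00390625
    = 161/256 = 0.62890625
Since 0.62890625 <= 1, Kraft's inequality IS satisfied.
A prefix code with these lengths CAN exist.

Kraft sum = 0.62890625. Satisfied.


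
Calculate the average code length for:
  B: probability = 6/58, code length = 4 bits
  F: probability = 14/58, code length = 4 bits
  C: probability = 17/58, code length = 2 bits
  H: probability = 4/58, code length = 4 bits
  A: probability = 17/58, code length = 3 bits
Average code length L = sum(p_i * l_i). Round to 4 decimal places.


Weighted contributions p_i * l_i:
  B: (6/58) * 4 = 24/58
  F: (14/58) * 4 = 56/58
  C: (17/58) * 2 = 34/58
  H: (4/58) * 4 = 16/58
  A: (17/58) * 3 = 51/58
Sum = (24 + 56 + 34 + 16 + 51)/58 = 181/58

L = 181/58 = 3.1207 bits/symbol


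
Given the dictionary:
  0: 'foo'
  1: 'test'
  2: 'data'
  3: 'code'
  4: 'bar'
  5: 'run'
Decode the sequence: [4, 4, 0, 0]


Look up each index in the dictionary:
  4 -> 'bar'
  4 -> 'bar'
  0 -> 'foo'
  0 -> 'foo'

Decoded: "bar bar foo foo"


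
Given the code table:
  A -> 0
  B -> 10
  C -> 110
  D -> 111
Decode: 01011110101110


Decoding:
0 -> A
10 -> B
111 -> D
10 -> B
10 -> B
111 -> D
0 -> A


Result: ABDBBDA


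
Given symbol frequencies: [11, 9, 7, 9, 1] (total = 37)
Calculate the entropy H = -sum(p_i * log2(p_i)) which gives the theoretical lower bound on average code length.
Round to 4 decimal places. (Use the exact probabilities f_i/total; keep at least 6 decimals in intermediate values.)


Per-symbol terms -p_i * log2(p_i) with p_i = f_i/37:
  p = 11/37 = 0.297297: log2(p) = -1.750022, -p*log2(p) = 0.520277
  p = 9/37 = 0.243243: log2(p) = -2.039528, -p*log2(p) = 0.496101
  p = 7/37 = 0.189189: log2(p) = -2.402098, -p*log2(p) = 0.454451
  p = 9/37 = 0.243243: log2(p) = -2.039528, -p*log2(p) = 0.496101
  p = 1/37 = 0.027027: log2(p) = -5.209453, -p*log2(p) = 0.140796
H = 0.520277 + 0.496101 + 0.454451 + 0.496101 + 0.140796 = 2.107726

H = 2.1077 bits/symbol


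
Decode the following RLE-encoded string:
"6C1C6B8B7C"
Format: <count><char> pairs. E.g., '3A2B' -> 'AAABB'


Expanding each <count><char> pair:
  6C -> 'CCCCCC'
  1C -> 'C'
  6B -> 'BBBBBB'
  8B -> 'BBBBBBBB'
  7C -> 'CCCCCCC'

Decoded = CCCCCCCBBBBBBBBBBBBBBCCCCCCC


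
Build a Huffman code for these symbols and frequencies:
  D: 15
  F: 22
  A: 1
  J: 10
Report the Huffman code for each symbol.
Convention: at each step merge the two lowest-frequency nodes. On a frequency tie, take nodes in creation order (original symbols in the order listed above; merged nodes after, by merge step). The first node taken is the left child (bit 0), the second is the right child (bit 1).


Huffman tree construction:
Step 1: Merge A(1) + J(10) = 11
Step 2: Merge (A+J)(11) + D(15) = 26
Step 3: Merge F(22) + ((A+J)+D)(26) = 48
Read each symbol's code off the tree from the root (left child = 0, right child = 1).

Codes:
  D: 11 (length 2)
  F: 0 (length 1)
  A: 100 (length 3)
  J: 101 (length 3)
Average code length: 85/48 = 1.7708 bits/symbol


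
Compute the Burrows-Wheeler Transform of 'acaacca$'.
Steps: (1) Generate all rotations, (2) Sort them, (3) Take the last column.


Rotations (sorted):
  0: $acaacca -> last char: a
  1: a$acaacc -> last char: c
  2: aacca$ac -> last char: c
  3: acaacca$ -> last char: $
  4: acca$aca -> last char: a
  5: ca$acaac -> last char: c
  6: caacca$a -> last char: a
  7: cca$acaa -> last char: a


BWT = acc$acaa


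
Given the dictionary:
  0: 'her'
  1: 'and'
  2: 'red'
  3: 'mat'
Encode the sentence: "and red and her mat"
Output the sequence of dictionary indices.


Look up each word in the dictionary:
  'and' -> 1
  'red' -> 2
  'and' -> 1
  'her' -> 0
  'mat' -> 3

Encoded: [1, 2, 1, 0, 3]


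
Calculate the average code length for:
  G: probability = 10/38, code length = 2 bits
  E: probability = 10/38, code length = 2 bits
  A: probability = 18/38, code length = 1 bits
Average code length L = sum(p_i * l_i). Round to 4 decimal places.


Weighted contributions p_i * l_i:
  G: (10/38) * 2 = 20/38
  E: (10/38) * 2 = 20/38
  A: (18/38) * 1 = 18/38
Sum = (20 + 20 + 18)/38 = 58/38

L = 58/38 = 1.5263 bits/symbol


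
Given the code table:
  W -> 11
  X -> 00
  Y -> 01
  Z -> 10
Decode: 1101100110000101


Decoding:
11 -> W
01 -> Y
10 -> Z
01 -> Y
10 -> Z
00 -> X
01 -> Y
01 -> Y


Result: WYZYZXYY


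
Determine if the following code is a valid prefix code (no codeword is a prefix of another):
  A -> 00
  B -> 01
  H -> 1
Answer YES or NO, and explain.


Checking each pair (does one codeword prefix another?):
  A='00' vs B='01': no prefix
  A='00' vs H='1': no prefix
  B='01' vs A='00': no prefix
  B='01' vs H='1': no prefix
  H='1' vs A='00': no prefix
  H='1' vs B='01': no prefix
No violation found over all pairs.

YES -- this is a valid prefix code. No codeword is a prefix of any other codeword.


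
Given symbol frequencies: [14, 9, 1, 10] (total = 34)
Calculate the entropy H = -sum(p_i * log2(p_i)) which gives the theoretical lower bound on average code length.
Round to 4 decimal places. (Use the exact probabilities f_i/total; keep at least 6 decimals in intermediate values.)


Per-symbol terms -p_i * log2(p_i) with p_i = f_i/34:
  p = 14/34 = 0.411765: log2(p) = -1.280108, -p*log2(p) = 0.527103
  p = 9/34 = 0.264706: log2(p) = -1.917538, -p*log2(p) = 0.507584
  p = 1/34 = 0.029412: log2(p) = -5.087463, -p*log2(p) = 0.149631
  p = 10/34 = 0.294118: log2(p) = -1.765535, -p*log2(p) = 0.519275
H = 0.527103 + 0.507584 + 0.149631 + 0.519275 = 1.703593

H = 1.7036 bits/symbol


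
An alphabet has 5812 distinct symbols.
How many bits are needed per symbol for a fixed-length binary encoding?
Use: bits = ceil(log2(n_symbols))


log2(5812) = 12.5048
Bracket: 2^12 = 4096 < 5812 <= 2^13 = 8192
So ceil(log2(5812)) = 13

bits = ceil(log2(5812)) = ceil(12.5048) = 13 bits


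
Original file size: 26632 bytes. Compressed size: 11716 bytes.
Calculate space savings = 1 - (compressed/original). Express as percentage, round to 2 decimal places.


ratio = compressed/original = 11716/26632 = 0.439922
savings = 1 - ratio = 1 - 0.439922 = 0.560078
as a percentage: 0.560078 * 100 = 56.01%

Space savings = 1 - 11716/26632 = 56.01%


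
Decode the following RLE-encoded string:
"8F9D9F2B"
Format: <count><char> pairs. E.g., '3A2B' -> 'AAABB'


Expanding each <count><char> pair:
  8F -> 'FFFFFFFF'
  9D -> 'DDDDDDDDD'
  9F -> 'FFFFFFFFF'
  2B -> 'BB'

Decoded = FFFFFFFFDDDDDDDDDFFFFFFFFFBB


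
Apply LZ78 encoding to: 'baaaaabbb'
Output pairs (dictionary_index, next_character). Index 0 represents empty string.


LZ78 encoding steps:
Dictionary: {0: ''}
Step 1: w='' (idx 0), next='b' -> output (0, 'b'), add 'b' as idx 1
Step 2: w='' (idx 0), next='a' -> output (0, 'a'), add 'a' as idx 2
Step 3: w='a' (idx 2), next='a' -> output (2, 'a'), add 'aa' as idx 3
Step 4: w='aa' (idx 3), next='b' -> output (3, 'b'), add 'aab' as idx 4
Step 5: w='b' (idx 1), next='b' -> output (1, 'b'), add 'bb' as idx 5


Encoded: [(0, 'b'), (0, 'a'), (2, 'a'), (3, 'b'), (1, 'b')]


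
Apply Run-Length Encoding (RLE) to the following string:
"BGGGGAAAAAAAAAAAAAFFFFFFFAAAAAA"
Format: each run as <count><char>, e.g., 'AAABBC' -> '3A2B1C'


Scanning runs left to right:
  i=0: run of 'B' x 1 -> '1B'
  i=1: run of 'G' x 4 -> '4G'
  i=5: run of 'A' x 13 -> '13A'
  i=18: run of 'F' x 7 -> '7F'
  i=25: run of 'A' x 6 -> '6A'

RLE = 1B4G13A7F6A


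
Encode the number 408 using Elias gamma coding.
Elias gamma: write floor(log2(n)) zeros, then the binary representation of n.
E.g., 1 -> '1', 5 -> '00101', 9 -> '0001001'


num_bits = floor(log2(408)) + 1 = 9
leading_zeros = num_bits - 1 = 8
binary(408) = 110011000

Elias gamma(408) = '00000000' + '110011000' = 00000000110011000 (17 bits)


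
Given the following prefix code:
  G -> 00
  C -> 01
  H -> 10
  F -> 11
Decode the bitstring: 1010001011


Decoding step by step:
Bits 10 -> H
Bits 10 -> H
Bits 00 -> G
Bits 10 -> H
Bits 11 -> F


Decoded message: HHGHF


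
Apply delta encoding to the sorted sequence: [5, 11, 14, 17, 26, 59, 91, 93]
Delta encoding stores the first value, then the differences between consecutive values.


First value: 5
Deltas:
  11 - 5 = 6
  14 - 11 = 3
  17 - 14 = 3
  26 - 17 = 9
  59 - 26 = 33
  91 - 59 = 32
  93 - 91 = 2


Delta encoded: [5, 6, 3, 3, 9, 33, 32, 2]


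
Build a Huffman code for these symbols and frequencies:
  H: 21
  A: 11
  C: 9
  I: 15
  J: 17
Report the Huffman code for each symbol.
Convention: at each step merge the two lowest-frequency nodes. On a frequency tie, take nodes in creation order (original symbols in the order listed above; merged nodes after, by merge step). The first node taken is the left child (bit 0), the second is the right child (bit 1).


Huffman tree construction:
Step 1: Merge C(9) + A(11) = 20
Step 2: Merge I(15) + J(17) = 32
Step 3: Merge (C+A)(20) + H(21) = 41
Step 4: Merge (I+J)(32) + ((C+A)+H)(41) = 73
Read each symbol's code off the tree from the root (left child = 0, right child = 1).

Codes:
  H: 11 (length 2)
  A: 101 (length 3)
  C: 100 (length 3)
  I: 00 (length 2)
  J: 01 (length 2)
Average code length: 166/73 = 2.2740 bits/symbol


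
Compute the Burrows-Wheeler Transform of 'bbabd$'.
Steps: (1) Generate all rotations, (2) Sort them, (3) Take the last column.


Rotations (sorted):
  0: $bbabd -> last char: d
  1: abd$bb -> last char: b
  2: babd$b -> last char: b
  3: bbabd$ -> last char: $
  4: bd$bba -> last char: a
  5: d$bbab -> last char: b


BWT = dbb$ab


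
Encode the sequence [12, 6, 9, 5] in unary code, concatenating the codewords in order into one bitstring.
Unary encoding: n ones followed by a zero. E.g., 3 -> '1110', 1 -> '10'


Encode each number as n ones followed by a terminating 0:
  12 -> 1111111111110 (13 bits)
  6 -> 1111110 (7 bits)
  9 -> 1111111110 (10 bits)
  5 -> 111110 (6 bits)
Total length = 13 + 7 + 10 + 6 = 36 bits.

Unary([12, 6, 9, 5]) = 111111111111011111101111111110111110 (36 bits)


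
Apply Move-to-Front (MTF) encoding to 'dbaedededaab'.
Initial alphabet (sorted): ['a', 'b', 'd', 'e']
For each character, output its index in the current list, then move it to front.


MTF encoding:
'd': index 2 in ['a', 'b', 'd', 'e'] -> ['d', 'a', 'b', 'e']
'b': index 2 in ['d', 'a', 'b', 'e'] -> ['b', 'd', 'a', 'e']
'a': index 2 in ['b', 'd', 'a', 'e'] -> ['a', 'b', 'd', 'e']
'e': index 3 in ['a', 'b', 'd', 'e'] -> ['e', 'a', 'b', 'd']
'd': index 3 in ['e', 'a', 'b', 'd'] -> ['d', 'e', 'a', 'b']
'e': index 1 in ['d', 'e', 'a', 'b'] -> ['e', 'd', 'a', 'b']
'd': index 1 in ['e', 'd', 'a', 'b'] -> ['d', 'e', 'a', 'b']
'e': index 1 in ['d', 'e', 'a', 'b'] -> ['e', 'd', 'a', 'b']
'd': index 1 in ['e', 'd', 'a', 'b'] -> ['d', 'e', 'a', 'b']
'a': index 2 in ['d', 'e', 'a', 'b'] -> ['a', 'd', 'e', 'b']
'a': index 0 in ['a', 'd', 'e', 'b'] -> ['a', 'd', 'e', 'b']
'b': index 3 in ['a', 'd', 'e', 'b'] -> ['b', 'a', 'd', 'e']


Output: [2, 2, 2, 3, 3, 1, 1, 1, 1, 2, 0, 3]


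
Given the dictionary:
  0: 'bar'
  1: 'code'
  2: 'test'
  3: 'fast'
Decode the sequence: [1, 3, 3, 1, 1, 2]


Look up each index in the dictionary:
  1 -> 'code'
  3 -> 'fast'
  3 -> 'fast'
  1 -> 'code'
  1 -> 'code'
  2 -> 'test'

Decoded: "code fast fast code code test"


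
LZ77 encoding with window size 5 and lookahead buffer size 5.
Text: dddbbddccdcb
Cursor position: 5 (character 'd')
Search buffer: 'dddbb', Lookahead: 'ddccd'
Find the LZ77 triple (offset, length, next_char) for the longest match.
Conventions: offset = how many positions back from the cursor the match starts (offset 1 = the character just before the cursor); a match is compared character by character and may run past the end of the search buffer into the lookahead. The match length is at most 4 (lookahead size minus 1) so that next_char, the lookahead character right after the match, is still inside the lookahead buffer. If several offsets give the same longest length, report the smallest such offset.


Try each offset into the search buffer:
  offset=1 (pos 4, char 'b'): match length 0
  offset=2 (pos 3, char 'b'): match length 0
  offset=3 (pos 2, char 'd'): match length 1
  offset=4 (pos 1, char 'd'): match length 2
  offset=5 (pos 0, char 'd'): match length 2
Longest match has length 2, found at offsets 4, 5; take the smallest, offset 4.
next_char = character at position 5 + 2 = 7 -> 'c'

Best match: offset=4, length=2 (matching 'dd' starting at position 1)
LZ77 triple: (4, 2, 'c')


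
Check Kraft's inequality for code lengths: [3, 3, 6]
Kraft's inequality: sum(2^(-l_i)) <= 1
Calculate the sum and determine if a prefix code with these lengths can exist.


Sum = 2^(-3) + 2^(-3) + 2^(-6)
    = 0.125 + 0.125 + 0.015625
    = 17/64 = 0.265625
Since 0.265625 <= 1, Kraft's inequality IS satisfied.
A prefix code with these lengths CAN exist.

Kraft sum = 0.265625. Satisfied.


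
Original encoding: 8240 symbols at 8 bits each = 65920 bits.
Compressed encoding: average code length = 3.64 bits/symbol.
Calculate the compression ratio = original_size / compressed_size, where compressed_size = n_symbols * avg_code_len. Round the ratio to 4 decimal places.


original_size = n_symbols * orig_bits = 8240 * 8 = 65920 bits
compressed_size = n_symbols * avg_code_len = 8240 * 3.64 = 29993.6 bits
ratio = original_size / compressed_size = 65920 / 29993.6 = 2.1978

Compression ratio = 2.1978


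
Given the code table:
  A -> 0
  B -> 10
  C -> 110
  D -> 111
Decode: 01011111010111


Decoding:
0 -> A
10 -> B
111 -> D
110 -> C
10 -> B
111 -> D


Result: ABDCBD


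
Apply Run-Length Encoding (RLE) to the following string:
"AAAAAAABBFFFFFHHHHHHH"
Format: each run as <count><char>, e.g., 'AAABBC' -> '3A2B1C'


Scanning runs left to right:
  i=0: run of 'A' x 7 -> '7A'
  i=7: run of 'B' x 2 -> '2B'
  i=9: run of 'F' x 5 -> '5F'
  i=14: run of 'H' x 7 -> '7H'

RLE = 7A2B5F7H


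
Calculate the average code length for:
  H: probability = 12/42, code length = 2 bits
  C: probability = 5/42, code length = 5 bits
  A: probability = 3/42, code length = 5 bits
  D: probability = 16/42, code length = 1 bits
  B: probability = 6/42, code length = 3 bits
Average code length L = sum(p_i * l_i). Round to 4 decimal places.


Weighted contributions p_i * l_i:
  H: (12/42) * 2 = 24/42
  C: (5/42) * 5 = 25/42
  A: (3/42) * 5 = 15/42
  D: (16/42) * 1 = 16/42
  B: (6/42) * 3 = 18/42
Sum = (24 + 25 + 15 + 16 + 18)/42 = 98/42

L = 98/42 = 2.3333 bits/symbol


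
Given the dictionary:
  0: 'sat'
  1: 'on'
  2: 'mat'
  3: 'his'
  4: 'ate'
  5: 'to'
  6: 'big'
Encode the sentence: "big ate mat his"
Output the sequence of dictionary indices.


Look up each word in the dictionary:
  'big' -> 6
  'ate' -> 4
  'mat' -> 2
  'his' -> 3

Encoded: [6, 4, 2, 3]


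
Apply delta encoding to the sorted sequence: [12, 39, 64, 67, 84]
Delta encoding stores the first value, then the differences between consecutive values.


First value: 12
Deltas:
  39 - 12 = 27
  64 - 39 = 25
  67 - 64 = 3
  84 - 67 = 17


Delta encoded: [12, 27, 25, 3, 17]


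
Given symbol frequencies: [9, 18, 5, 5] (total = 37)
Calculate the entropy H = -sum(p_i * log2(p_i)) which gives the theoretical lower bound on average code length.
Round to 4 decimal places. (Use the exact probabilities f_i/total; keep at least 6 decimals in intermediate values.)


Per-symbol terms -p_i * log2(p_i) with p_i = f_i/37:
  p = 9/37 = 0.243243: log2(p) = -2.039528, -p*log2(p) = 0.496101
  p = 18/37 = 0.486486: log2(p) = -1.039528, -p*log2(p) = 0.505717
  p = 5/37 = 0.135135: log2(p) = -2.887525, -p*log2(p) = 0.390206
  p = 5/37 = 0.135135: log2(p) = -2.887525, -p*log2(p) = 0.390206
H = 0.496101 + 0.505717 + 0.390206 + 0.390206 = 1.782230

H = 1.7822 bits/symbol


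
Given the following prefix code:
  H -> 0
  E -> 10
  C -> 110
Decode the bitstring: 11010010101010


Decoding step by step:
Bits 110 -> C
Bits 10 -> E
Bits 0 -> H
Bits 10 -> E
Bits 10 -> E
Bits 10 -> E
Bits 10 -> E


Decoded message: CEHEEEE


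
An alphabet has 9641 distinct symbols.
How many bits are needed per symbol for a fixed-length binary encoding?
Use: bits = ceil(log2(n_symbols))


log2(9641) = 13.235
Bracket: 2^13 = 8192 < 9641 <= 2^14 = 16384
So ceil(log2(9641)) = 14

bits = ceil(log2(9641)) = ceil(13.235) = 14 bits


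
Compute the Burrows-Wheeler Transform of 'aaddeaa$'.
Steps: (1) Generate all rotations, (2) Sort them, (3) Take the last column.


Rotations (sorted):
  0: $aaddeaa -> last char: a
  1: a$aaddea -> last char: a
  2: aa$aadde -> last char: e
  3: aaddeaa$ -> last char: $
  4: addeaa$a -> last char: a
  5: ddeaa$aa -> last char: a
  6: deaa$aad -> last char: d
  7: eaa$aadd -> last char: d


BWT = aae$aadd


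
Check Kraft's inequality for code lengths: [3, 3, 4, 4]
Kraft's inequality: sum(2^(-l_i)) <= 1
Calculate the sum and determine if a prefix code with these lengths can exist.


Sum = 2^(-3) + 2^(-3) + 2^(-4) + 2^(-4)
    = 0.125 + 0.125 + 0.0625 + 0.0625
    = 6/16 = 0.375
Since 0.375 <= 1, Kraft's inequality IS satisfied.
A prefix code with these lengths CAN exist.

Kraft sum = 0.375. Satisfied.


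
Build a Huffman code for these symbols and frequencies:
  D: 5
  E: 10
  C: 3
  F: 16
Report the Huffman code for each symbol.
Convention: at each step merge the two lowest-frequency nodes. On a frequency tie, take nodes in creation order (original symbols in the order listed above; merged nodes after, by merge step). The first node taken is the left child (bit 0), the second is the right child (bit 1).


Huffman tree construction:
Step 1: Merge C(3) + D(5) = 8
Step 2: Merge (C+D)(8) + E(10) = 18
Step 3: Merge F(16) + ((C+D)+E)(18) = 34
Read each symbol's code off the tree from the root (left child = 0, right child = 1).

Codes:
  D: 101 (length 3)
  E: 11 (length 2)
  C: 100 (length 3)
  F: 0 (length 1)
Average code length: 60/34 = 1.7647 bits/symbol


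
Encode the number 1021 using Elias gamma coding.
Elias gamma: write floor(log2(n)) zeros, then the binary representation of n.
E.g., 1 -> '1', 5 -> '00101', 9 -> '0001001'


num_bits = floor(log2(1021)) + 1 = 10
leading_zeros = num_bits - 1 = 9
binary(1021) = 1111111101

Elias gamma(1021) = '000000000' + '1111111101' = 0000000001111111101 (19 bits)


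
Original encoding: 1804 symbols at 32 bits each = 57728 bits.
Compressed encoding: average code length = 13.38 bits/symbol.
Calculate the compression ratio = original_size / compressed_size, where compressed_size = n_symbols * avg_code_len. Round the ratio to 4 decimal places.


original_size = n_symbols * orig_bits = 1804 * 32 = 57728 bits
compressed_size = n_symbols * avg_code_len = 1804 * 13.38 = 24137.52 bits
ratio = original_size / compressed_size = 57728 / 24137.52 = 2.3916

Compression ratio = 2.3916


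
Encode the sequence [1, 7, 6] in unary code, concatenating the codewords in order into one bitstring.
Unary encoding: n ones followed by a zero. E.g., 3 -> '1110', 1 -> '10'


Encode each number as n ones followed by a terminating 0:
  1 -> 10 (2 bits)
  7 -> 11111110 (8 bits)
  6 -> 1111110 (7 bits)
Total length = 2 + 8 + 7 = 17 bits.

Unary([1, 7, 6]) = 10111111101111110 (17 bits)


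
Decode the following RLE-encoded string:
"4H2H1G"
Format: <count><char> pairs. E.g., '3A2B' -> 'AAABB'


Expanding each <count><char> pair:
  4H -> 'HHHH'
  2H -> 'HH'
  1G -> 'G'

Decoded = HHHHHHG


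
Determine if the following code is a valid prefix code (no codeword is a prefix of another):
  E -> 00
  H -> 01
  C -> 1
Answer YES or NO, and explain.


Checking each pair (does one codeword prefix another?):
  E='00' vs H='01': no prefix
  E='00' vs C='1': no prefix
  H='01' vs E='00': no prefix
  H='01' vs C='1': no prefix
  C='1' vs E='00': no prefix
  C='1' vs H='01': no prefix
No violation found over all pairs.

YES -- this is a valid prefix code. No codeword is a prefix of any other codeword.


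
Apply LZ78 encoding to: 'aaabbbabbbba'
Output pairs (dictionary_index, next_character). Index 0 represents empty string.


LZ78 encoding steps:
Dictionary: {0: ''}
Step 1: w='' (idx 0), next='a' -> output (0, 'a'), add 'a' as idx 1
Step 2: w='a' (idx 1), next='a' -> output (1, 'a'), add 'aa' as idx 2
Step 3: w='' (idx 0), next='b' -> output (0, 'b'), add 'b' as idx 3
Step 4: w='b' (idx 3), next='b' -> output (3, 'b'), add 'bb' as idx 4
Step 5: w='a' (idx 1), next='b' -> output (1, 'b'), add 'ab' as idx 5
Step 6: w='bb' (idx 4), next='b' -> output (4, 'b'), add 'bbb' as idx 6
Step 7: w='a' (idx 1), end of input -> output (1, '')


Encoded: [(0, 'a'), (1, 'a'), (0, 'b'), (3, 'b'), (1, 'b'), (4, 'b'), (1, '')]


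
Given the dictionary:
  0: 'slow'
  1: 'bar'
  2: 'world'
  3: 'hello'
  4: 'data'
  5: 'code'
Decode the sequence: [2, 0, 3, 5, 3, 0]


Look up each index in the dictionary:
  2 -> 'world'
  0 -> 'slow'
  3 -> 'hello'
  5 -> 'code'
  3 -> 'hello'
  0 -> 'slow'

Decoded: "world slow hello code hello slow"


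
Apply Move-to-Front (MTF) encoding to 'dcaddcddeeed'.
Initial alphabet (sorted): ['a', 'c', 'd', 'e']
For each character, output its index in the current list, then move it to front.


MTF encoding:
'd': index 2 in ['a', 'c', 'd', 'e'] -> ['d', 'a', 'c', 'e']
'c': index 2 in ['d', 'a', 'c', 'e'] -> ['c', 'd', 'a', 'e']
'a': index 2 in ['c', 'd', 'a', 'e'] -> ['a', 'c', 'd', 'e']
'd': index 2 in ['a', 'c', 'd', 'e'] -> ['d', 'a', 'c', 'e']
'd': index 0 in ['d', 'a', 'c', 'e'] -> ['d', 'a', 'c', 'e']
'c': index 2 in ['d', 'a', 'c', 'e'] -> ['c', 'd', 'a', 'e']
'd': index 1 in ['c', 'd', 'a', 'e'] -> ['d', 'c', 'a', 'e']
'd': index 0 in ['d', 'c', 'a', 'e'] -> ['d', 'c', 'a', 'e']
'e': index 3 in ['d', 'c', 'a', 'e'] -> ['e', 'd', 'c', 'a']
'e': index 0 in ['e', 'd', 'c', 'a'] -> ['e', 'd', 'c', 'a']
'e': index 0 in ['e', 'd', 'c', 'a'] -> ['e', 'd', 'c', 'a']
'd': index 1 in ['e', 'd', 'c', 'a'] -> ['d', 'e', 'c', 'a']


Output: [2, 2, 2, 2, 0, 2, 1, 0, 3, 0, 0, 1]


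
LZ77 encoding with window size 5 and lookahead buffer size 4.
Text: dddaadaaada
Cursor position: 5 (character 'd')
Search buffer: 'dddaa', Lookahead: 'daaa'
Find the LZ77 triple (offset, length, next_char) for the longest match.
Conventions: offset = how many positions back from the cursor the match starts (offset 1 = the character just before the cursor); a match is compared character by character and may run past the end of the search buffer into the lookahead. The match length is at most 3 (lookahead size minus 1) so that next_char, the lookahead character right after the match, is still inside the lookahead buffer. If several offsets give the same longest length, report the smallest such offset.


Try each offset into the search buffer:
  offset=1 (pos 4, char 'a'): match length 0
  offset=2 (pos 3, char 'a'): match length 0
  offset=3 (pos 2, char 'd'): match length 3
  offset=4 (pos 1, char 'd'): match length 1
  offset=5 (pos 0, char 'd'): match length 1
Longest match has length 3 at offset 3.
next_char = character at position 5 + 3 = 8 -> 'a'

Best match: offset=3, length=3 (matching 'daa' starting at position 2)
LZ77 triple: (3, 3, 'a')


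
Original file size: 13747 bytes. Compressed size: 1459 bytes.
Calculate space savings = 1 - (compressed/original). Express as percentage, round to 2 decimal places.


ratio = compressed/original = 1459/13747 = 0.106132
savings = 1 - ratio = 1 - 0.106132 = 0.893868
as a percentage: 0.893868 * 100 = 89.39%

Space savings = 1 - 1459/13747 = 89.39%


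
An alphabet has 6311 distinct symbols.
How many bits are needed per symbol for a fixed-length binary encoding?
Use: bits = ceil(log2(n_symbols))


log2(6311) = 12.6237
Bracket: 2^12 = 4096 < 6311 <= 2^13 = 8192
So ceil(log2(6311)) = 13

bits = ceil(log2(6311)) = ceil(12.6237) = 13 bits


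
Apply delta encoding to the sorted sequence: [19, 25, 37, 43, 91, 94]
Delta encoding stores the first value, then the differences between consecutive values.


First value: 19
Deltas:
  25 - 19 = 6
  37 - 25 = 12
  43 - 37 = 6
  91 - 43 = 48
  94 - 91 = 3


Delta encoded: [19, 6, 12, 6, 48, 3]


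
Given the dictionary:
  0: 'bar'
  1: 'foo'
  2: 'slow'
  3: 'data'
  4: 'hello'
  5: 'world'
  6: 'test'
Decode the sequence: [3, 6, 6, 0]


Look up each index in the dictionary:
  3 -> 'data'
  6 -> 'test'
  6 -> 'test'
  0 -> 'bar'

Decoded: "data test test bar"


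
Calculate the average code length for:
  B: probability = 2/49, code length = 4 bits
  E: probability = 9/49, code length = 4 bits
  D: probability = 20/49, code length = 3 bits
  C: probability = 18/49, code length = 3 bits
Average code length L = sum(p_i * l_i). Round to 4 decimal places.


Weighted contributions p_i * l_i:
  B: (2/49) * 4 = 8/49
  E: (9/49) * 4 = 36/49
  D: (20/49) * 3 = 60/49
  C: (18/49) * 3 = 54/49
Sum = (8 + 36 + 60 + 54)/49 = 158/49

L = 158/49 = 3.2245 bits/symbol


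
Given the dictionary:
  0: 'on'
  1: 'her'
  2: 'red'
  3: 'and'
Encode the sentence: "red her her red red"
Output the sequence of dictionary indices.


Look up each word in the dictionary:
  'red' -> 2
  'her' -> 1
  'her' -> 1
  'red' -> 2
  'red' -> 2

Encoded: [2, 1, 1, 2, 2]


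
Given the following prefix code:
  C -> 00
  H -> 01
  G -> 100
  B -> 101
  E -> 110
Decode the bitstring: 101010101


Decoding step by step:
Bits 101 -> B
Bits 01 -> H
Bits 01 -> H
Bits 01 -> H


Decoded message: BHHH


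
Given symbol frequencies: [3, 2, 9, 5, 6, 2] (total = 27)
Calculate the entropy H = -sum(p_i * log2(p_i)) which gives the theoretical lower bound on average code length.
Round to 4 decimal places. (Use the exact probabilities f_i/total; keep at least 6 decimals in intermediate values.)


Per-symbol terms -p_i * log2(p_i) with p_i = f_i/27:
  p = 3/27 = 0.111111: log2(p) = -3.169925, -p*log2(p) = 0.352214
  p = 2/27 = 0.074074: log2(p) = -3.754888, -p*log2(p) = 0.278140
  p = 9/27 = 0.333333: log2(p) = -1.584963, -p*log2(p) = 0.528321
  p = 5/27 = 0.185185: log2(p) = -2.432959, -p*log2(p) = 0.450548
  p = 6/27 = 0.222222: log2(p) = -2.169925, -p*log2(p) = 0.482206
  p = 2/27 = 0.074074: log2(p) = -3.754888, -p*log2(p) = 0.278140
H = 0.352214 + 0.278140 + 0.528321 + 0.450548 + 0.482206 + 0.278140 = 2.369569

H = 2.3696 bits/symbol


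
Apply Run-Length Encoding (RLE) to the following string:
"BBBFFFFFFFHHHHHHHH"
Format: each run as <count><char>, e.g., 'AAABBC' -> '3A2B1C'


Scanning runs left to right:
  i=0: run of 'B' x 3 -> '3B'
  i=3: run of 'F' x 7 -> '7F'
  i=10: run of 'H' x 8 -> '8H'

RLE = 3B7F8H


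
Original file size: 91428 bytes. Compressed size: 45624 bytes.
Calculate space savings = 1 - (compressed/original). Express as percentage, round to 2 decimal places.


ratio = compressed/original = 45624/91428 = 0.499016
savings = 1 - ratio = 1 - 0.499016 = 0.500984
as a percentage: 0.500984 * 100 = 50.1%

Space savings = 1 - 45624/91428 = 50.1%
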